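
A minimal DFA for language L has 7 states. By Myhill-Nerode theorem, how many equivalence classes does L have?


Myhill-Nerode theorem:
Number of equivalence classes = number of states in minimal DFA
Minimal DFA states = 7
Therefore equivalence classes = 7

7


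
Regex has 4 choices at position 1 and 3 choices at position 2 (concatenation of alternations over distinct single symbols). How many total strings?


First group: 4 alternatives
Second group: 3 alternatives
Concatenation: each choice from group 1 pairs with each from group 2
Total = 4 x 3 = 12

12


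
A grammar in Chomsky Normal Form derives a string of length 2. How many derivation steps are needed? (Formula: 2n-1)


Chomsky Normal Form derivation:
String length n = 2
Each step either:
  - Splits a nonterminal into two (n-1 such steps)
  - Converts a nonterminal to terminal (n such steps)
Total = (n-1) + n = 2n - 1
= 2(2) - 1
= 4 - 1
= 3

3


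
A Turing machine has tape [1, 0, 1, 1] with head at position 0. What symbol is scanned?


Tape: [1, 0, 1, 1]
Positions: 0 1 2 3
Values:    1 0 1 1
Head at position 0
tape[0] = 1

1


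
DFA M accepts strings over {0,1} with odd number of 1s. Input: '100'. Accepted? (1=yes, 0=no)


DFA has 2 states: q_even (start, accept=no) and q_odd
Processing string '100' character by character:
  Position 0: read '1', 1-count=1 -> q_odd
  Position 1: read '0', 1-count=1 -> q_odd (no change)
  Position 2: read '0', 1-count=1 -> q_odd (no change)
Final state: q_odd, total 1s = 1 (odd); the DFA requires an odd count -> accept

1


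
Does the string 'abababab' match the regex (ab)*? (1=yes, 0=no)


Pattern: (ab)*
String: 'abababab'
Pattern requires: zero or more repetitions of 'ab'
Pairs: ['ab', 'ab', 'ab', 'ab']
All pairs are 'ab'? Yes
Result: 1

1


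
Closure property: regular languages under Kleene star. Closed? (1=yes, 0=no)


Regular languages are closed under:
- Union (DFA product construction)
- Intersection (DFA product construction)
- Complement (swap accept/reject states)
- Concatenation (NFA construction)
- Kleene star (NFA construction)
Kleene star is in this list
Therefore: closed

1


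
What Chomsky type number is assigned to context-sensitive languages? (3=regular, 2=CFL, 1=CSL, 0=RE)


Chomsky hierarchy levels:
  Type 3: Regular (DFA/NFA/regex)
  Type 2: Context-free (PDA)
  Type 1: Context-sensitive
  Type 0: Recursively enumerable (TM)
'context-sensitive' corresponds to Type 1

1


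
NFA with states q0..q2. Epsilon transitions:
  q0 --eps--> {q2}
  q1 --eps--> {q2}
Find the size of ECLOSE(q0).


Starting from q0
Initialize closure = {q0}
Follow epsilon from q0 -> add q2
Final closure: {q0, q2}
Size = 2

2


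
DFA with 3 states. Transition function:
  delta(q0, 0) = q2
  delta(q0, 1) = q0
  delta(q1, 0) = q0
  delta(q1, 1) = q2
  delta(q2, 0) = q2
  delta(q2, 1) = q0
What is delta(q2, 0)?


Looking up transition function:
delta(q2, 0) in the table
Row: q2, Column: 0
Result: q2

q2


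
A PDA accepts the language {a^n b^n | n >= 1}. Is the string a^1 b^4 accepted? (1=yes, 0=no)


Language requires equal numbers of a's and b's
PDA pushes for each 'a', pops for each 'b'
Number of a's = 1
Number of b's = 4
1 != 4 -> Reject

0


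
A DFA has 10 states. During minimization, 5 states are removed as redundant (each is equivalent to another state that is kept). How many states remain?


Original DFA: 10 states
Redundant states removed: 5
Minimized states = original - removed
= 10 - 5
= 5

5


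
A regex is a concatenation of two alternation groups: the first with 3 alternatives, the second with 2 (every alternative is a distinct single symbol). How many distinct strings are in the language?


First group: 3 alternatives
Second group: 2 alternatives
Concatenation: each choice from group 1 pairs with each from group 2
Total = 3 x 2 = 6

6


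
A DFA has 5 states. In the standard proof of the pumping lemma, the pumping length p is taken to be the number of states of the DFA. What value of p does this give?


Pumping lemma for regular languages (standard proof):
Take p = |Q|, the number of DFA states.
Any string of length >= |Q| passes through |Q|+1 states while reading its first |Q| symbols,
so by pigeonhole some state repeats, giving the loop that can be pumped.
Here |Q| = 5
Therefore the proof uses p = 5

5


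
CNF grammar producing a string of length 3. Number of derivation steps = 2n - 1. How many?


Chomsky Normal Form derivation:
String length n = 3
Each step either:
  - Splits a nonterminal into two (n-1 such steps)
  - Converts a nonterminal to terminal (n such steps)
Total = (n-1) + n = 2n - 1
= 2(3) - 1
= 6 - 1
= 5

5


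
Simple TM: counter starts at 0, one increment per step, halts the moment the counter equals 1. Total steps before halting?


Counter starts at 0. Counting sequence:
  Step 1: counter = 1
Counter reached 1 -> halt
Total steps = 1

1


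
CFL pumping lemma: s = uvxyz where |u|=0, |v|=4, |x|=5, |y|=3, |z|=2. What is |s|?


|s| = |u| + |v| + |x| + |y| + |z|
= 0 + 4 + 5 + 3 + 2
= 4 + 5 + 5
= 9 + 5
= 14

14


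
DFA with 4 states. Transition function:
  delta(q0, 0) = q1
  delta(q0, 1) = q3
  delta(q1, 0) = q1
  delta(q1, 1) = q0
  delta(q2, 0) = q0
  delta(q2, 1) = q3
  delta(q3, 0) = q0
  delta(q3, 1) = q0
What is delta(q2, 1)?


Looking up transition function:
delta(q2, 1) in the table
Row: q2, Column: 1
Result: q3

q3


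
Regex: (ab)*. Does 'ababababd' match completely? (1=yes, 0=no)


Pattern: (ab)*
String: 'ababababd'
Pattern requires: zero or more repetitions of 'ab'
Length 9 is odd -> cannot be (ab)* -> no match
Result: 0

0


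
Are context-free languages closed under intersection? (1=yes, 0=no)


CFL closure properties:
  Closed under: union, concatenation, Kleene star
  NOT closed under: intersection, complement
Operation 'intersection' is in not-closed list -> No (not closed)

0


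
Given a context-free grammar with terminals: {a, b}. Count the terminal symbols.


Terminal symbols: a, b
Counting each: a (#1), b (#2)
Total = 2

2


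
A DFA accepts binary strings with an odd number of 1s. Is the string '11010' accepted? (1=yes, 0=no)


DFA has 2 states: q_even (start, accept=no) and q_odd
Processing string '11010' character by character:
  Position 0: read '1', 1-count=1 -> q_odd
  Position 1: read '1', 1-count=2 -> q_even
  Position 2: read '0', 1-count=2 -> q_even (no change)
  Position 3: read '1', 1-count=3 -> q_odd
  Position 4: read '0', 1-count=3 -> q_odd (no change)
Final state: q_odd, total 1s = 3 (odd); the DFA requires an odd count -> accept

1


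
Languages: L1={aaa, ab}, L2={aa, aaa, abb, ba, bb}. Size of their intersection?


L1 = {aaa, ab}
L2 = {aa, aaa, abb, ba, bb}
Checking each string in L1 against L2:
  'aaa': in L2? Yes
  'ab': in L2? No
Intersection = {aaa}
|L1 ∩ L2| = 1

1


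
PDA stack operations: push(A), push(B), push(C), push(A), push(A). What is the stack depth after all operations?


Tracing stack operations:
  push(A) -> stack = [A], depth=1
  push(B) -> stack = [A,B], depth=2
  push(C) -> stack = [A,B,C], depth=3
  push(A) -> stack = [A,B,C,A], depth=4
  push(A) -> stack = [A,B,C,A,A], depth=5
Final depth = 5

5


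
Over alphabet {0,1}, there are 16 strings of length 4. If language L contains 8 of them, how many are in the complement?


Alphabet: {0,1}
String length: 4
Total strings of length 4 = 2^4 = 16
Strings in L = 8
Complement = total - |L|
= 16 - 8
= 8

8


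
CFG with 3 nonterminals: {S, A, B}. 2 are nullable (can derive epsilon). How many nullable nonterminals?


Nonterminals: {S, A, B}
A nonterminal is nullable if it can derive epsilon
Counting nullable nonterminals: 2
Total nullable = 2

2


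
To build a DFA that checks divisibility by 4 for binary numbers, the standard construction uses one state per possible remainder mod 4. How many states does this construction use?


Divisibility by 4 is tracked via the remainder mod 4: 0, 1, ..., 3
The construction assigns one state to each remainder
Number of remainders = 4

4


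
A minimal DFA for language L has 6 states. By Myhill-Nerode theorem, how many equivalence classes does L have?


Myhill-Nerode theorem:
Number of equivalence classes = number of states in minimal DFA
Minimal DFA states = 6
Therefore equivalence classes = 6

6


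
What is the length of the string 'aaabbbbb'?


String: 'aaabbbbb'
Counting characters:
  'a' appears 3 time(s)
  'b' appears 5 time(s)
Total length = 3 + 5 = 8

8


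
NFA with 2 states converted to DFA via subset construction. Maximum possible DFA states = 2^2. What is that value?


NFA has 2 states
Subset construction: each DFA state = subset of NFA states
Maximum subsets = 2^2
2^2 = 4

4


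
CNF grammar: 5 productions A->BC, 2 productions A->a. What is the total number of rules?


CNF allows two rule forms:
  A -> BC (binary): 5 rules
  A -> a (terminal): 2 rules
Total = 5 + 2 = 7

7


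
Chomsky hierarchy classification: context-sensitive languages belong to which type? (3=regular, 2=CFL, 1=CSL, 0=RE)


Chomsky hierarchy levels:
  Type 3: Regular (DFA/NFA/regex)
  Type 2: Context-free (PDA)
  Type 1: Context-sensitive
  Type 0: Recursively enumerable (TM)
'context-sensitive' corresponds to Type 1

1


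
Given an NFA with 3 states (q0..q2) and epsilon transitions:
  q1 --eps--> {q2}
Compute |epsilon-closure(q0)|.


Starting from q0
Initialize closure = {q0}
q0 has no outgoing epsilon transitions -> nothing to add
Final closure: {q0}
Size = 1

1


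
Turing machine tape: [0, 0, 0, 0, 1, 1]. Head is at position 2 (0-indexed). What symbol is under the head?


Tape: [0, 0, 0, 0, 1, 1]
Positions: 0 1 2 3 4 5
Values:    0 0 0 0 1 1
Head at position 2
tape[2] = 0

0


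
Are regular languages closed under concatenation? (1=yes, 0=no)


Regular languages are closed under:
- Union (DFA product construction)
- Intersection (DFA product construction)
- Complement (swap accept/reject states)
- Concatenation (NFA construction)
- Kleene star (NFA construction)
concatenation is in this list
Therefore: closed

1


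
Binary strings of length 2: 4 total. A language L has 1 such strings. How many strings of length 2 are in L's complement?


Alphabet: {0,1}
String length: 2
Total strings of length 2 = 2^2 = 4
Strings in L = 1
Complement = total - |L|
= 4 - 1
= 3

3


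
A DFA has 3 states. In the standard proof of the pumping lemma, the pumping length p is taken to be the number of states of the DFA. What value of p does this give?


Pumping lemma for regular languages (standard proof):
Take p = |Q|, the number of DFA states.
Any string of length >= |Q| passes through |Q|+1 states while reading its first |Q| symbols,
so by pigeonhole some state repeats, giving the loop that can be pumped.
Here |Q| = 3
Therefore the proof uses p = 3

3


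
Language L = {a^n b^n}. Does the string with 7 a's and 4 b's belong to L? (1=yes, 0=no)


Language requires equal numbers of a's and b's
PDA pushes for each 'a', pops for each 'b'
Number of a's = 7
Number of b's = 4
7 != 4 -> Reject

0


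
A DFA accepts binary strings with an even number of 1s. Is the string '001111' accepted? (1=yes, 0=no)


DFA has 2 states: q_even (start, accept=yes) and q_odd
Processing string '001111' character by character:
  Position 0: read '0', 1-count=0 -> q_even (no change)
  Position 1: read '0', 1-count=0 -> q_even (no change)
  Position 2: read '1', 1-count=1 -> q_odd
  Position 3: read '1', 1-count=2 -> q_even
  Position 4: read '1', 1-count=3 -> q_odd
  Position 5: read '1', 1-count=4 -> q_even
Final state: q_even, total 1s = 4 (even); the DFA requires an even count -> accept

1


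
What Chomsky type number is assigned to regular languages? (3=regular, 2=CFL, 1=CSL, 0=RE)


Chomsky hierarchy levels:
  Type 3: Regular (DFA/NFA/regex)
  Type 2: Context-free (PDA)
  Type 1: Context-sensitive
  Type 0: Recursively enumerable (TM)
'regular' corresponds to Type 3

3


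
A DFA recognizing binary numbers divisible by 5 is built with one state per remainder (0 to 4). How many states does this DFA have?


Divisibility by 5 is tracked via the remainder mod 5: 0, 1, ..., 4
The construction assigns one state to each remainder
Number of remainders = 5

5


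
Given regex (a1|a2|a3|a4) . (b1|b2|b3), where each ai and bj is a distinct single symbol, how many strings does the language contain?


First group: 4 alternatives
Second group: 3 alternatives
Concatenation: each choice from group 1 pairs with each from group 2
Total = 4 x 3 = 12

12


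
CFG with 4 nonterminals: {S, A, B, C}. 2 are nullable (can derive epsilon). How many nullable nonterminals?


Nonterminals: {S, A, B, C}
A nonterminal is nullable if it can derive epsilon
Counting nullable nonterminals: 2
Total nullable = 2

2


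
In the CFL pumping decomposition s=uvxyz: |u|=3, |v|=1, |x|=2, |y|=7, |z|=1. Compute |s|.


|s| = |u| + |v| + |x| + |y| + |z|
= 3 + 1 + 2 + 7 + 1
= 4 + 2 + 8
= 6 + 8
= 14

14


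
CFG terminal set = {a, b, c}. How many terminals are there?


Terminal symbols: a, b, c
Counting each: a (#1), b (#2), c (#3)
Total = 3

3


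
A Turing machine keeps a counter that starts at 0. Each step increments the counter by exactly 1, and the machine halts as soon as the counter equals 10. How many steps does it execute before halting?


Counter starts at 0. Counting sequence:
  Step 1: counter = 1
  Step 2: counter = 2
  Step 3: counter = 3
  Step 4: counter = 4
  Step 5: counter = 5
  Step 6: counter = 6
  ...
  Step 10: counter = 10
Counter reached 10 -> halt
Total steps = 10

10


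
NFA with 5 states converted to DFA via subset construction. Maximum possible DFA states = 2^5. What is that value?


NFA has 5 states
Subset construction: each DFA state = subset of NFA states
Maximum subsets = 2^5
2^5 = 32

32


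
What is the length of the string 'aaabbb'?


String: 'aaabbb'
Counting characters:
  'a' appears 3 time(s)
  'b' appears 3 time(s)
Total length = 3 + 3 = 6

6


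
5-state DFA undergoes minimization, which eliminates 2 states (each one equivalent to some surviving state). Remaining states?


Original DFA: 5 states
Redundant states removed: 2
Minimized states = original - removed
= 5 - 2
= 3

3


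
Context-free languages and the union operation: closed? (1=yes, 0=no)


CFL closure properties:
  Closed under: union, concatenation, Kleene star
  NOT closed under: intersection, complement
Operation 'union' is in closed list -> Yes (closed)

1


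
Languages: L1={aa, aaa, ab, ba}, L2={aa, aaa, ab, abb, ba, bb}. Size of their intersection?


L1 = {aa, aaa, ab, ba}
L2 = {aa, aaa, ab, abb, ba, bb}
Checking each string in L1 against L2:
  'aa': in L2? Yes
  'aaa': in L2? Yes
  'ab': in L2? Yes
  'ba': in L2? Yes
Intersection = {aa, aaa, ab, ba}
|L1 ∩ L2| = 4

4


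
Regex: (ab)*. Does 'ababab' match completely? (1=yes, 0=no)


Pattern: (ab)*
String: 'ababab'
Pattern requires: zero or more repetitions of 'ab'
Pairs: ['ab', 'ab', 'ab']
All pairs are 'ab'? Yes
Result: 1

1


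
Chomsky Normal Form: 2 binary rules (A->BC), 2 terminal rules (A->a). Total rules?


CNF allows two rule forms:
  A -> BC (binary): 2 rules
  A -> a (terminal): 2 rules
Total = 2 + 2 = 4

4


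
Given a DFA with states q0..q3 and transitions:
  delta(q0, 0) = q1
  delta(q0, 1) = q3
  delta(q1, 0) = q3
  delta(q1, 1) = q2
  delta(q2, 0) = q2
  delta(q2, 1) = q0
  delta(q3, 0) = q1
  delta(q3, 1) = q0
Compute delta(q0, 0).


Looking up transition function:
delta(q0, 0) in the table
Row: q0, Column: 0
Result: q1

q1


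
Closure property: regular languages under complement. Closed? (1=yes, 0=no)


Regular languages are closed under:
- Union (DFA product construction)
- Intersection (DFA product construction)
- Complement (swap accept/reject states)
- Concatenation (NFA construction)
- Kleene star (NFA construction)
complement is in this list
Therefore: closed

1


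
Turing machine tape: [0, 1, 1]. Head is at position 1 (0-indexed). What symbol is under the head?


Tape: [0, 1, 1]
Positions: 0 1 2
Values:    0 1 1
Head at position 1
tape[1] = 1

1


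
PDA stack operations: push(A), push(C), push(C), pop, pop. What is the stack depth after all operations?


Tracing stack operations:
  push(A) -> stack = [A], depth=1
  push(C) -> stack = [A,C], depth=2
  push(C) -> stack = [A,C,C], depth=3
  pop -> removed C, stack = [A,C], depth=2
  pop -> removed C, stack = [A], depth=1
Final depth = 1

1


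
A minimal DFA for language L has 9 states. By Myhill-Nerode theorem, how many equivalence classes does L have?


Myhill-Nerode theorem:
Number of equivalence classes = number of states in minimal DFA
Minimal DFA states = 9
Therefore equivalence classes = 9

9


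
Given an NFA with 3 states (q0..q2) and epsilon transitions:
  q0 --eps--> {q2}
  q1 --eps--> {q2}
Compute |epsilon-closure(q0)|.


Starting from q0
Initialize closure = {q0}
Follow epsilon from q0 -> add q2
Final closure: {q0, q2}
Size = 2

2


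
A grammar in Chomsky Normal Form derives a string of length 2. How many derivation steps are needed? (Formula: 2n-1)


Chomsky Normal Form derivation:
String length n = 2
Each step either:
  - Splits a nonterminal into two (n-1 such steps)
  - Converts a nonterminal to terminal (n such steps)
Total = (n-1) + n = 2n - 1
= 2(2) - 1
= 4 - 1
= 3

3


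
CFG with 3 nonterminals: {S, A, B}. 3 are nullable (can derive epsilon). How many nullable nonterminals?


Nonterminals: {S, A, B}
A nonterminal is nullable if it can derive epsilon
Counting nullable nonterminals: 3
Total nullable = 3

3


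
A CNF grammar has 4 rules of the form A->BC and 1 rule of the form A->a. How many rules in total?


CNF allows two rule forms:
  A -> BC (binary): 4 rules
  A -> a (terminal): 1 rule
Total = 4 + 1 = 5

5


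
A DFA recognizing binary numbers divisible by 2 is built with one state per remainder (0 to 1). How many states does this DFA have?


Divisibility by 2 is tracked via the remainder mod 2: 0, 1, ..., 1
The construction assigns one state to each remainder
Number of remainders = 2

2


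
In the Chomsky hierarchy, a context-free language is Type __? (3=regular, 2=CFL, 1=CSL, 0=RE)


Chomsky hierarchy levels:
  Type 3: Regular (DFA/NFA/regex)
  Type 2: Context-free (PDA)
  Type 1: Context-sensitive
  Type 0: Recursively enumerable (TM)
'context-free' corresponds to Type 2

2


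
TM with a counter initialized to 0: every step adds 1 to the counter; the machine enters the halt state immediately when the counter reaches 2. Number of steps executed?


Counter starts at 0. Counting sequence:
  Step 1: counter = 1
  Step 2: counter = 2
Counter reached 2 -> halt
Total steps = 2

2


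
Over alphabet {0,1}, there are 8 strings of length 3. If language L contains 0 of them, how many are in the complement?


Alphabet: {0,1}
String length: 3
Total strings of length 3 = 2^3 = 8
Strings in L = 0
Complement = total - |L|
= 8 - 0
= 8

8


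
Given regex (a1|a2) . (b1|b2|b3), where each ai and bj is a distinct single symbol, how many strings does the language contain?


First group: 2 alternatives
Second group: 3 alternatives
Concatenation: each choice from group 1 pairs with each from group 2
Total = 2 x 3 = 6

6


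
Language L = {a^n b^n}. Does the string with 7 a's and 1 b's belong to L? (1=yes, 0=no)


Language requires equal numbers of a's and b's
PDA pushes for each 'a', pops for each 'b'
Number of a's = 7
Number of b's = 1
7 != 1 -> Reject

0


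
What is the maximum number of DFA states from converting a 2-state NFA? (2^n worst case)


NFA has 2 states
Subset construction: each DFA state = subset of NFA states
Maximum subsets = 2^2
2^2 = 4

4


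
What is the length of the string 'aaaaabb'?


String: 'aaaaabb'
Counting characters:
  'a' appears 5 time(s)
  'b' appears 2 time(s)
Total length = 5 + 2 = 7

7


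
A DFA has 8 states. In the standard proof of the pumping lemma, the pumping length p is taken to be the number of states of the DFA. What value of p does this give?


Pumping lemma for regular languages (standard proof):
Take p = |Q|, the number of DFA states.
Any string of length >= |Q| passes through |Q|+1 states while reading its first |Q| symbols,
so by pigeonhole some state repeats, giving the loop that can be pumped.
Here |Q| = 8
Therefore the proof uses p = 8

8


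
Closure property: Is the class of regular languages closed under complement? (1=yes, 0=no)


Regular languages are closed under all standard operations:
- Union: Yes (product construction)
- Intersection: Yes (product construction)
- Complement: Yes (swap accept/reject)
- Concatenation: Yes (NFA construction)
Operation: complement -> Closed

1


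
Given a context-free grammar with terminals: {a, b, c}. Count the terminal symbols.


Terminal symbols: a, b, c
Counting each: a (#1), b (#2), c (#3)
Total = 3

3


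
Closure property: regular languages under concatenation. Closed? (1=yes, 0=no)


Regular languages are closed under:
- Union (DFA product construction)
- Intersection (DFA product construction)
- Complement (swap accept/reject states)
- Concatenation (NFA construction)
- Kleene star (NFA construction)
concatenation is in this list
Therefore: closed

1


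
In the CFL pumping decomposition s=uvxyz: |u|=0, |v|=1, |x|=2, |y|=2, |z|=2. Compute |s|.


|s| = |u| + |v| + |x| + |y| + |z|
= 0 + 1 + 2 + 2 + 2
= 1 + 2 + 4
= 3 + 4
= 7

7


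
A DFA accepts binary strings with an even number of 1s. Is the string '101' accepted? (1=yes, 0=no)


DFA has 2 states: q_even (start, accept=yes) and q_odd
Processing string '101' character by character:
  Position 0: read '1', 1-count=1 -> q_odd
  Position 1: read '0', 1-count=1 -> q_odd (no change)
  Position 2: read '1', 1-count=2 -> q_even
Final state: q_even, total 1s = 2 (even); the DFA requires an even count -> accept

1


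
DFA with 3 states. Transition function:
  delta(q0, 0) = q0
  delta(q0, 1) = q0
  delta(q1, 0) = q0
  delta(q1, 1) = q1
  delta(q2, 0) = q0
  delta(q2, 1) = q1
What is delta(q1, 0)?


Looking up transition function:
delta(q1, 0) in the table
Row: q1, Column: 0
Result: q0

q0


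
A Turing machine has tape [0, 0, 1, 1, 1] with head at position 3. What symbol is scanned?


Tape: [0, 0, 1, 1, 1]
Positions: 0 1 2 3 4
Values:    0 0 1 1 1
Head at position 3
tape[3] = 1

1


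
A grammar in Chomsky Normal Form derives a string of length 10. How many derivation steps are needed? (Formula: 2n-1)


Chomsky Normal Form derivation:
String length n = 10
Each step either:
  - Splits a nonterminal into two (n-1 such steps)
  - Converts a nonterminal to terminal (n such steps)
Total = (n-1) + n = 2n - 1
= 2(10) - 1
= 20 - 1
= 19

19


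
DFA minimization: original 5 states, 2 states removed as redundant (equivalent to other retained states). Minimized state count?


Original DFA: 5 states
Redundant states removed: 2
Minimized states = original - removed
= 5 - 2
= 3

3


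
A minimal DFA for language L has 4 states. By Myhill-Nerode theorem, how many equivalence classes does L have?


Myhill-Nerode theorem:
Number of equivalence classes = number of states in minimal DFA
Minimal DFA states = 4
Therefore equivalence classes = 4

4


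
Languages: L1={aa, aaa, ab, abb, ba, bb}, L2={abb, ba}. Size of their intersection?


L1 = {aa, aaa, ab, abb, ba, bb}
L2 = {abb, ba}
Checking each string in L1 against L2:
  'aa': in L2? No
  'aaa': in L2? No
  'ab': in L2? No
  'abb': in L2? Yes
  'ba': in L2? Yes
  'bb': in L2? No
Intersection = {abb, ba}
|L1 ∩ L2| = 2

2


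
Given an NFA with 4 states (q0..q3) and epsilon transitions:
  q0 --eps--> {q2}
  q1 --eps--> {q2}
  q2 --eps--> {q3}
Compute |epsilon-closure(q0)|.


Starting from q0
Initialize closure = {q0}
Follow epsilon from q0 -> add q2
Follow epsilon from q2 -> add q3
Final closure: {q0, q2, q3}
Size = 3

3


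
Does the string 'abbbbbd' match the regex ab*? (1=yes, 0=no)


Pattern: ab*
String: 'abbbbbd'
Pattern requires: exactly one 'a' followed by zero or more 'b's
First char is 'a' -> OK
Rest 'bbbbbd': all b's? No
Result: 0

0


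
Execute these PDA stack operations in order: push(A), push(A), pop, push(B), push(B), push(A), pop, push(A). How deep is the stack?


Tracing stack operations:
  push(A) -> stack = [A], depth=1
  push(A) -> stack = [A,A], depth=2
  pop -> removed A, stack = [A], depth=1
  push(B) -> stack = [A,B], depth=2
  push(B) -> stack = [A,B,B], depth=3
  push(A) -> stack = [A,B,B,A], depth=4
  pop -> removed A, stack = [A,B,B], depth=3
  push(A) -> stack = [A,B,B,A], depth=4
Final depth = 4

4


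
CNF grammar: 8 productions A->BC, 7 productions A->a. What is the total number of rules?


CNF allows two rule forms:
  A -> BC (binary): 8 rules
  A -> a (terminal): 7 rules
Total = 8 + 7 = 15

15


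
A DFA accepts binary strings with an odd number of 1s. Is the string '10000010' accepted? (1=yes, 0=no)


DFA has 2 states: q_even (start, accept=no) and q_odd
Processing string '10000010' character by character:
  Position 0: read '1', 1-count=1 -> q_odd
  Position 1: read '0', 1-count=1 -> q_odd (no change)
  Position 2: read '0', 1-count=1 -> q_odd (no change)
  Position 3: read '0', 1-count=1 -> q_odd (no change)
  Position 4: read '0', 1-count=1 -> q_odd (no change)
  Position 5: read '0', 1-count=1 -> q_odd (no change)
  Position 6: read '1', 1-count=2 -> q_even
  Position 7: read '0', 1-count=2 -> q_even (no change)
Final state: q_even, total 1s = 2 (even); the DFA requires an odd count -> reject

0


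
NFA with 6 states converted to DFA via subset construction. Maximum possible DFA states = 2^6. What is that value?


NFA has 6 states
Subset construction: each DFA state = subset of NFA states
Maximum subsets = 2^6
2^6 = 64

64


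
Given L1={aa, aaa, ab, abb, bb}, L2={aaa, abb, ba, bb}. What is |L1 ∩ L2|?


L1 = {aa, aaa, ab, abb, bb}
L2 = {aaa, abb, ba, bb}
Checking each string in L1 against L2:
  'aa': in L2? No
  'aaa': in L2? Yes
  'ab': in L2? No
  'abb': in L2? Yes
  'bb': in L2? Yes
Intersection = {aaa, abb, bb}
|L1 ∩ L2| = 3

3


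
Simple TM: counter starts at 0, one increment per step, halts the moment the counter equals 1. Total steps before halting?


Counter starts at 0. Counting sequence:
  Step 1: counter = 1
Counter reached 1 -> halt
Total steps = 1

1


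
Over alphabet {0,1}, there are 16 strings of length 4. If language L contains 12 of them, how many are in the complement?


Alphabet: {0,1}
String length: 4
Total strings of length 4 = 2^4 = 16
Strings in L = 12
Complement = total - |L|
= 16 - 12
= 4

4


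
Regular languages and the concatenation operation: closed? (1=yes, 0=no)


Regular languages are closed under all standard operations:
- Union: Yes (product construction)
- Intersection: Yes (product construction)
- Complement: Yes (swap accept/reject)
- Concatenation: Yes (NFA construction)
Operation: concatenation -> Closed

1


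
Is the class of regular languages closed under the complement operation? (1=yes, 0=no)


Regular languages are closed under:
- Union (DFA product construction)
- Intersection (DFA product construction)
- Complement (swap accept/reject states)
- Concatenation (NFA construction)
- Kleene star (NFA construction)
complement is in this list
Therefore: closed

1


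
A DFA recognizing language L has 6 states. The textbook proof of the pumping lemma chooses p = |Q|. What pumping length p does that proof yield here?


Pumping lemma for regular languages (standard proof):
Take p = |Q|, the number of DFA states.
Any string of length >= |Q| passes through |Q|+1 states while reading its first |Q| symbols,
so by pigeonhole some state repeats, giving the loop that can be pumped.
Here |Q| = 6
Therefore the proof uses p = 6

6


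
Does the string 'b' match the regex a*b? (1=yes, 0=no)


Pattern: a*b
String: 'b'
Pattern requires: zero or more 'a's followed by exactly one 'b'
Found 0 leading 'a's
Remaining: 'b'
Remaining is exactly 'b' -> match
Result: 1

1


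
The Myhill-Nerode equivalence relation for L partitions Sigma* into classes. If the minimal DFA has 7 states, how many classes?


Myhill-Nerode theorem:
Number of equivalence classes = number of states in minimal DFA
Minimal DFA states = 7
Therefore equivalence classes = 7

7


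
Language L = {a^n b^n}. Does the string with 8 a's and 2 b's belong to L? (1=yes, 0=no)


Language requires equal numbers of a's and b's
PDA pushes for each 'a', pops for each 'b'
Number of a's = 8
Number of b's = 2
8 != 2 -> Reject

0


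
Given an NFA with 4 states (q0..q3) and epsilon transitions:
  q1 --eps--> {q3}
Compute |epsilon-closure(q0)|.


Starting from q0
Initialize closure = {q0}
q0 has no outgoing epsilon transitions -> nothing to add
Final closure: {q0}
Size = 1

1


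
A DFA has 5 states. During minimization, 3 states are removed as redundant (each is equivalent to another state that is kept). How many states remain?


Original DFA: 5 states
Redundant states removed: 3
Minimized states = original - removed
= 5 - 3
= 2

2


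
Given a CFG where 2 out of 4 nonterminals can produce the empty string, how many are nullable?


Nonterminals: {S, A, B, C}
A nonterminal is nullable if it can derive epsilon
Counting nullable nonterminals: 2
Total nullable = 2

2


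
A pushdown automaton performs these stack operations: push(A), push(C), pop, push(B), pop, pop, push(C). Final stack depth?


Tracing stack operations:
  push(A) -> stack = [A], depth=1
  push(C) -> stack = [A,C], depth=2
  pop -> removed C, stack = [A], depth=1
  push(B) -> stack = [A,B], depth=2
  pop -> removed B, stack = [A], depth=1
  pop -> removed A, stack = [], depth=0
  push(C) -> stack = [C], depth=1
Final depth = 1

1


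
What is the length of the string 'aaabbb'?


String: 'aaabbb'
Counting characters:
  'a' appears 3 time(s)
  'b' appears 3 time(s)
Total length = 3 + 3 = 6

6


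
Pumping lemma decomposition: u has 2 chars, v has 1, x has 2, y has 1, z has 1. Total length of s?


|s| = |u| + |v| + |x| + |y| + |z|
= 2 + 1 + 2 + 1 + 1
= 3 + 2 + 2
= 5 + 2
= 7

7


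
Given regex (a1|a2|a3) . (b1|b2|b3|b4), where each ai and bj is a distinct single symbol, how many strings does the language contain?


First group: 3 alternatives
Second group: 4 alternatives
Concatenation: each choice from group 1 pairs with each from group 2
Total = 3 x 4 = 12

12


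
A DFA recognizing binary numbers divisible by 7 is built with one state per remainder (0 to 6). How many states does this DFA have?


Divisibility by 7 is tracked via the remainder mod 7: 0, 1, ..., 6
The construction assigns one state to each remainder
Number of remainders = 7

7


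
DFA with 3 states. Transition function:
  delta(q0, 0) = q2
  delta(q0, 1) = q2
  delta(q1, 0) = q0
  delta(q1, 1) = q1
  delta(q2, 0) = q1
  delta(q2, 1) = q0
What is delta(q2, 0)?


Looking up transition function:
delta(q2, 0) in the table
Row: q2, Column: 0
Result: q1

q1


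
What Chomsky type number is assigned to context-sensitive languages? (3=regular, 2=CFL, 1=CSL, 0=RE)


Chomsky hierarchy levels:
  Type 3: Regular (DFA/NFA/regex)
  Type 2: Context-free (PDA)
  Type 1: Context-sensitive
  Type 0: Recursively enumerable (TM)
'context-sensitive' corresponds to Type 1

1


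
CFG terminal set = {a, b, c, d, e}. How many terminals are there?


Terminal symbols: a, b, c, d, e
Counting each: a (#1), b (#2), c (#3), d (#4), e (#5)
Total = 5

5


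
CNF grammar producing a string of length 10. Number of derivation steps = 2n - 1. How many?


Chomsky Normal Form derivation:
String length n = 10
Each step either:
  - Splits a nonterminal into two (n-1 such steps)
  - Converts a nonterminal to terminal (n such steps)
Total = (n-1) + n = 2n - 1
= 2(10) - 1
= 20 - 1
= 19

19


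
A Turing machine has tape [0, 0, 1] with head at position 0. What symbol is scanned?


Tape: [0, 0, 1]
Positions: 0 1 2
Values:    0 0 1
Head at position 0
tape[0] = 0

0


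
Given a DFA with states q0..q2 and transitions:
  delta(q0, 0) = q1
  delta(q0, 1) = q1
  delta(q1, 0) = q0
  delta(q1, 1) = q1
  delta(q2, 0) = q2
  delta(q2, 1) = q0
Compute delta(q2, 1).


Looking up transition function:
delta(q2, 1) in the table
Row: q2, Column: 1
Result: q0

q0


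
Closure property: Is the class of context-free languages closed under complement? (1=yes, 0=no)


CFL closure properties:
  Closed under: union, concatenation, Kleene star
  NOT closed under: intersection, complement
Operation 'complement' is in not-closed list -> No (not closed)

0


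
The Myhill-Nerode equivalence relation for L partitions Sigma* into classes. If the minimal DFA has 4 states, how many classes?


Myhill-Nerode theorem:
Number of equivalence classes = number of states in minimal DFA
Minimal DFA states = 4
Therefore equivalence classes = 4

4


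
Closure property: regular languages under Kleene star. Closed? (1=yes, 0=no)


Regular languages are closed under:
- Union (DFA product construction)
- Intersection (DFA product construction)
- Complement (swap accept/reject states)
- Concatenation (NFA construction)
- Kleene star (NFA construction)
Kleene star is in this list
Therefore: closed

1


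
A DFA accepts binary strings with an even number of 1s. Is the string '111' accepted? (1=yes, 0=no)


DFA has 2 states: q_even (start, accept=yes) and q_odd
Processing string '111' character by character:
  Position 0: read '1', 1-count=1 -> q_odd
  Position 1: read '1', 1-count=2 -> q_even
  Position 2: read '1', 1-count=3 -> q_odd
Final state: q_odd, total 1s = 3 (odd); the DFA requires an even count -> reject

0


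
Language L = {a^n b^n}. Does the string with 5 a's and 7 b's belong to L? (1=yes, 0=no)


Language requires equal numbers of a's and b's
PDA pushes for each 'a', pops for each 'b'
Number of a's = 5
Number of b's = 7
5 != 7 -> Reject

0


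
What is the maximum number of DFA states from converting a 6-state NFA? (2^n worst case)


NFA has 6 states
Subset construction: each DFA state = subset of NFA states
Maximum subsets = 2^6
2^6 = 64

64


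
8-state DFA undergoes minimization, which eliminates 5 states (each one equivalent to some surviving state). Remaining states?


Original DFA: 8 states
Redundant states removed: 5
Minimized states = original - removed
= 8 - 5
= 3

3


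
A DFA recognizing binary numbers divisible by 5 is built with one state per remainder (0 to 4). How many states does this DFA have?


Divisibility by 5 is tracked via the remainder mod 5: 0, 1, ..., 4
The construction assigns one state to each remainder
Number of remainders = 5

5


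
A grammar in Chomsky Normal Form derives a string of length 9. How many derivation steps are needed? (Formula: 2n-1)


Chomsky Normal Form derivation:
String length n = 9
Each step either:
  - Splits a nonterminal into two (n-1 such steps)
  - Converts a nonterminal to terminal (n such steps)
Total = (n-1) + n = 2n - 1
= 2(9) - 1
= 18 - 1
= 17

17


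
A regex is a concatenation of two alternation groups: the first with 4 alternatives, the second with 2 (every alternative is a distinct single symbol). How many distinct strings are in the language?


First group: 4 alternatives
Second group: 2 alternatives
Concatenation: each choice from group 1 pairs with each from group 2
Total = 4 x 2 = 8

8


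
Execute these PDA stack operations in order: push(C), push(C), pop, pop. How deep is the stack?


Tracing stack operations:
  push(C) -> stack = [C], depth=1
  push(C) -> stack = [C,C], depth=2
  pop -> removed C, stack = [C], depth=1
  pop -> removed C, stack = [], depth=0
Final depth = 0

0


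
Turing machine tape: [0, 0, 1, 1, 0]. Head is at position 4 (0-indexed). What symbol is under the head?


Tape: [0, 0, 1, 1, 0]
Positions: 0 1 2 3 4
Values:    0 0 1 1 0
Head at position 4
tape[4] = 0

0


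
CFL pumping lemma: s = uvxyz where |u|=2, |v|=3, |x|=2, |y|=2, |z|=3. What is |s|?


|s| = |u| + |v| + |x| + |y| + |z|
= 2 + 3 + 2 + 2 + 3
= 5 + 2 + 5
= 7 + 5
= 12

12


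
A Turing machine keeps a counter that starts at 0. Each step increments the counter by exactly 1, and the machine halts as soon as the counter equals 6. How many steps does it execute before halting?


Counter starts at 0. Counting sequence:
  Step 1: counter = 1
  Step 2: counter = 2
  Step 3: counter = 3
  Step 4: counter = 4
  Step 5: counter = 5
  Step 6: counter = 6
Counter reached 6 -> halt
Total steps = 6

6


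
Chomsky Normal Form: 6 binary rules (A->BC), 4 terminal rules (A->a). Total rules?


CNF allows two rule forms:
  A -> BC (binary): 6 rules
  A -> a (terminal): 4 rules
Total = 6 + 4 = 10

10


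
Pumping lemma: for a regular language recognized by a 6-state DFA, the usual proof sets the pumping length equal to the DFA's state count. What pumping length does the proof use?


Pumping lemma for regular languages (standard proof):
Take p = |Q|, the number of DFA states.
Any string of length >= |Q| passes through |Q|+1 states while reading its first |Q| symbols,
so by pigeonhole some state repeats, giving the loop that can be pumped.
Here |Q| = 6
Therefore the proof uses p = 6

6


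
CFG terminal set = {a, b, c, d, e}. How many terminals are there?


Terminal symbols: a, b, c, d, e
Counting each: a (#1), b (#2), c (#3), d (#4), e (#5)
Total = 5

5


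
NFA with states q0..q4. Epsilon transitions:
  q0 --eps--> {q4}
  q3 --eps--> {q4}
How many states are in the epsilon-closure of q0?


Starting from q0
Initialize closure = {q0}
Follow epsilon from q0 -> add q4
Final closure: {q0, q4}
Size = 2

2


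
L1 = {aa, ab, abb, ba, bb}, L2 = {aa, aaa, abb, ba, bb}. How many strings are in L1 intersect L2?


L1 = {aa, ab, abb, ba, bb}
L2 = {aa, aaa, abb, ba, bb}
Checking each string in L1 against L2:
  'aa': in L2? Yes
  'ab': in L2? No
  'abb': in L2? Yes
  'ba': in L2? Yes
  'bb': in L2? Yes
Intersection = {aa, abb, ba, bb}
|L1 ∩ L2| = 4

4


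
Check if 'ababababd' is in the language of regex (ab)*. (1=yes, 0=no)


Pattern: (ab)*
String: 'ababababd'
Pattern requires: zero or more repetitions of 'ab'
Length 9 is odd -> cannot be (ab)* -> no match
Result: 0

0


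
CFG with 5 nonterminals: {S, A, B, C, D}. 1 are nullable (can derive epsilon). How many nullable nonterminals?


Nonterminals: {S, A, B, C, D}
A nonterminal is nullable if it can derive epsilon
Counting nullable nonterminals: 1
Total nullable = 1

1


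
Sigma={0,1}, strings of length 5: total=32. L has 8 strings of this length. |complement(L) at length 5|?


Alphabet: {0,1}
String length: 5
Total strings of length 5 = 2^5 = 32
Strings in L = 8
Complement = total - |L|
= 32 - 8
= 24

24


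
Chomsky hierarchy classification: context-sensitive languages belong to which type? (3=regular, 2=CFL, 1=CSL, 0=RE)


Chomsky hierarchy levels:
  Type 3: Regular (DFA/NFA/regex)
  Type 2: Context-free (PDA)
  Type 1: Context-sensitive
  Type 0: Recursively enumerable (TM)
'context-sensitive' corresponds to Type 1

1


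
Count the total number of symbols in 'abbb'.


String: 'abbb'
Counting characters:
  'a' appears 1 time(s)
  'b' appears 3 time(s)
Total length = 1 + 3 = 4

4


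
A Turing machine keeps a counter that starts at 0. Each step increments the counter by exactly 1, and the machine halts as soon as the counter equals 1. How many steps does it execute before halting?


Counter starts at 0. Counting sequence:
  Step 1: counter = 1
Counter reached 1 -> halt
Total steps = 1

1


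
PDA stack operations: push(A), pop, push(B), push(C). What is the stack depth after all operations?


Tracing stack operations:
  push(A) -> stack = [A], depth=1
  pop -> removed A, stack = [], depth=0
  push(B) -> stack = [B], depth=1
  push(C) -> stack = [B,C], depth=2
Final depth = 2

2
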